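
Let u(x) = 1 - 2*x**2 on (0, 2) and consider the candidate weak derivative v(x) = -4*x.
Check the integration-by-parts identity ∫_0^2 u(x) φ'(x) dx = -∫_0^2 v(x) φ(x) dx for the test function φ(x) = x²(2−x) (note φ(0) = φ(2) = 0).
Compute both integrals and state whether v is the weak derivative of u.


LHS = 32/5, RHS = 32/5. Yes, v = u' weakly.

u(x) = 1 - 2*x**2, classical derivative u'(x) = -4*x.
φ(x) = x²(2−x), so φ'(x) = x*(4 - 3*x).
Note φ(0) = φ(2) = 0, so the boundary term u·φ vanishes.
LHS = ∫_0^2 u(x) φ'(x) dx = ∫_0^2 (6*x^4 - 8*x^3 - 3*x^2 + 4*x) dx. Term by term:
  ∫_0^2 6*x^4 dx = 192/5;  ∫_0^2 -8*x^3 dx = -32;  ∫_0^2 -3*x^2 dx = -8;
  ∫_0^2 4*x dx = 8.
Sum: 192/5 − 32 − 8 + 8 = 32/5.
So LHS = 32/5.
∫_0^2 v(x) φ(x) dx = ∫_0^2 (4*x^4 - 8*x^3) dx. Term by term:
  ∫_0^2 4*x^4 dx = 128/5;  ∫_0^2 -8*x^3 dx = -32.
Sum: 128/5 − 32 = -32/5.
So RHS = -∫_0^2 v(x) φ(x) dx = 32/5.
LHS = RHS, so the identity holds for this test φ.
Moreover u is smooth here and v(x) = u'(x) = -4*x pointwise, so the identity holds for every test function. Hence v is the weak derivative of u.


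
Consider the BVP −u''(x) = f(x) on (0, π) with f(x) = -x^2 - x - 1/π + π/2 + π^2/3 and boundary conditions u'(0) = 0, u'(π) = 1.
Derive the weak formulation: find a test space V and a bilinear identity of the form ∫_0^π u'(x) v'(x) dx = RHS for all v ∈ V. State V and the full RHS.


V = H^1(0, π) (v unrestricted at boundary; u is determined up to an additive constant); weak form: ∫_0^π u'v' dx = ∫_0^π (-x^2 - x - 1/π + π/2 + π^2/3) v dx + v(π) for all v ∈ V.

Multiply both sides by a test function v and integrate from 0 to π:
  ∫_0^π −u''(x) v(x) dx = ∫_0^π f(x) v(x) dx.
Integrate the LHS by parts once:
  ∫_0^π −u'' v dx = −[u'(x) v(x)]_0^π + ∫_0^π u'(x) v'(x) dx.
Thus ∫_0^π u'(x) v'(x) dx = ∫_0^π f(x) v(x) dx + [u'(x) v(x)]_0^π.
Choose V so that boundary terms are either known or forced to vanish.
u has inhomogeneous Neumann u'(0) = 0, u'(π) = 1. [u' v]_0^π = (1)·v(π) − (0)·v(0) = v(π). Take V = H^1(0, π); boundary term becomes part of RHS.
Weak formulation: find u (satisfying any essential BC) such that ∫_0^π u'(x) v'(x) dx = ∫_0^π f v dx + v(π) for all v ∈ V (Neumann data are natural BCs: they enter the RHS as boundary terms).
Substituting f(x) = -x^2 - x - 1/π + π/2 + π^2/3, the right-hand side is ∫_0^π (-x^2 - x - 1/π + π/2 + π^2/3) v dx + v(π).
Compatibility check (pure Neumann): taking v ≡ 1 ∈ V gives 0 = ∫_0^π f dx + (1) − (0), i.e. ∫_0^π f dx must equal u'(0) − u'(π) = -1. Indeed ∫_0^π (-x^2 - x - 1/π + π/2 + π^2/3) dx = -1, so the data are compatible. The solution is then unique only up to an additive constant (fix it e.g. by requiring ∫_0^π u dx = 0).


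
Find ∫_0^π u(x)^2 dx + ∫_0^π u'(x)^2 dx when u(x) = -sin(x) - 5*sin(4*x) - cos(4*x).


||u||_{H^1(0,π)}^2 = -68/15 + 222*π

u'(x) = 4*sin(4*x) - cos(x) - 20*cos(4*x).
Expand u² and (u')² and integrate term by term on (0, π), using: for integers n ≥ 1, ∫_0^π sin²(nx) dx = ∫_0^π cos²(nx) dx = π/2; for n ≠ n', ∫_0^π sin(nx)sin(n'x) dx = ∫_0^π cos(nx)cos(n'x) dx = 0; and by product-to-sum, ∫_0^π sin(nx)cos(n'x) dx = ½∫_0^π [sin((n+n')x) + sin((n−n')x)] dx, which is 0 when n+n' is even and 2n/(n²−n'²) when n+n' is odd (it need not vanish on (0, π)).
  u² squared terms: (-1)²·∫cos(4x)² dx = 1·π/2 = π/2;  (-1)²·∫sin(x)² dx = 1·π/2 = π/2;  (-5)²·∫sin(4x)² dx = 25·π/2 = 25*π/2.
  u² cross terms: 2·(-1)·(-1)·∫cos(4x)·sin(x) dx = 2·(-2/15) = -4/15;  2·(-1)·(-5)·∫cos(4x)·sin(4x) dx = 10·(0) = 0;  2·(-1)·(-5)·∫sin(x)·sin(4x) dx = 10·(0) = 0.
  So ∫_0^π u² dx = π/2 + π/2 + 25*π/2 − 4/15 + 0 + 0 = -4/15 + 27*π/2.
  (u')² squared terms: (-1)²·∫cos(x)² dx = 1·π/2 = π/2;  (-20)²·∫cos(4x)² dx = 400·π/2 = 200*π;  (4)²·∫sin(4x)² dx = 16·π/2 = 8*π.
  (u')² cross terms: 2·(-1)·(-20)·∫cos(x)·cos(4x) dx = 40·(0) = 0;  2·(-1)·(4)·∫cos(x)·sin(4x) dx = -8·(8/15) = -64/15;  2·(-20)·(4)·∫cos(4x)·sin(4x) dx = -160·(0) = 0.
  So ∫_0^π (u')² dx = π/2 + 200*π + 8*π + 0 − 64/15 + 0 = -64/15 + 417*π/2.
||u||_{H^1}^2 = (-4/15 + 27*π/2) + (-64/15 + 417*π/2) = -68/15 + 222*π.


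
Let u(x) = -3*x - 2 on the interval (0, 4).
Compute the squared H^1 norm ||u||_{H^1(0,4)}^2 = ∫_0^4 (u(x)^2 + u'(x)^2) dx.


||u||_{H^1}^2 = 340

The H^1 norm (squared) on an interval (0, L) is
  ||u||_{H^1}^2 = ∫_0^L u(x)^2 dx + ∫_0^L u'(x)^2 dx.
Compute u'(x) = -3.
Then u(x)^2 = 9*x**2 + 12*x + 4 and u'(x)^2 = 9.
Integrate each monomial from 0 to 4 using ∫_0^4 c·x^n dx = c·4^(n+1)/(n+1):
  ∫_0^4 u(x)^2 dx = ∫_0^4 (9*x^2 + 12*x + 4) dx. Term by term:
    ∫_0^4 9*x^2 dx = 192;  ∫_0^4 12*x dx = 96;  ∫_0^4 4 dx = 16.
  Sum: 192 + 96 + 16 = 304.
  ∫_0^4 u'(x)^2 dx = ∫_0^4 (9) dx. Term by term:
    ∫_0^4 9 dx = 36.
Adding: ||u||_{H^1}^2 = 304 + 36 = 340.


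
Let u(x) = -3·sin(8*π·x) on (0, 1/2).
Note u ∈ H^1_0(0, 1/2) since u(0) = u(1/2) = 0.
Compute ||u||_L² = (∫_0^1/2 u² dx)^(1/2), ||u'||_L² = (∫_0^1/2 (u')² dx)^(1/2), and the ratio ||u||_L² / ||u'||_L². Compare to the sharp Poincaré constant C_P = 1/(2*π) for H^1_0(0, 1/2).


||u||_L² / ||u'||_L² = 1/(8*π) < C_P = 1/(2*π).

u(x) = -3·sin(8*π·x), so u'(x) = -24*π*cos(8*π*x).
Writing u(x) = A·sin(kπx/L) with A = -3 and k = 4, use ∫_0^L sin²(kπx/L) dx = L/2 and ∫_0^L cos²(kπx/L) dx = L/2.
u² = 9·sin²(8*π·x) and (u')² = 576*π^2·cos²(8*π·x), and each of sin², cos² integrates to L/2 = 1/4 over (0, 1/2).
∫_0^1/2 u² dx = 9/4, so ||u||_L² = 3/2.
∫_0^1/2 (u')² dx = 144*π^2, so ||u'||_L² = 12*π.
Ratio ||u||_L² / ||u'||_L² = 1/(8*π).
Sharp Poincaré constant on H^1_0(0, 1/2) is C_P = L/π = 1/(2*π), achieved by sin(2*π·x).
This is the k = 4 harmonic; the ratio L/(kπ) is strictly less than C_P = L/π, consistent with the sharp inequality ||u||_L² ≤ C_P ||u'||_L².


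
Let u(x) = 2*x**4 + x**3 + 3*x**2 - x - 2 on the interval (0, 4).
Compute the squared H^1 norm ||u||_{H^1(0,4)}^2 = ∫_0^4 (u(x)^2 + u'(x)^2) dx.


||u||_{H^1}^2 = 17367044/45

The H^1 norm (squared) on an interval (0, L) is
  ||u||_{H^1}^2 = ∫_0^L u(x)^2 dx + ∫_0^L u'(x)^2 dx.
Compute u'(x) = 8*x**3 + 3*x**2 + 6*x - 1.
Then u(x)^2 = 4*x**8 + 4*x**7 + 13*x**6 + 2*x**5 - x**4 - 10*x**3 - 11*x**2 + 4*x + 4 and u'(x)^2 = 64*x**6 + 48*x**5 + 105*x**4 + 20*x**3 + 30*x**2 - 12*x + 1.
Integrate each monomial from 0 to 4 using ∫_0^4 c·x^n dx = c·4^(n+1)/(n+1):
  ∫_0^4 u(x)^2 dx = ∫_0^4 (4*x^8 + 4*x^7 + 13*x^6 + 2*x^5 - x^4 - 10*x^3 - 11*x^2 + 4*x + 4) dx. Term by term:
    ∫_0^4 4*x^8 dx = 1048576/9;  ∫_0^4 4*x^7 dx = 32768;  ∫_0^4 13*x^6 dx = 212992/7;
    ∫_0^4 2*x^5 dx = 4096/3;  ∫_0^4 -x^4 dx = -1024/5;  ∫_0^4 -10*x^3 dx = -640;
    ∫_0^4 -11*x^2 dx = -704/3;  ∫_0^4 4*x dx = 32;  ∫_0^4 4 dx = 16.
  Sum: 1048576/9 + 32768 + 212992/7 + 4096/3 − 1024/5 − 640 − 704/3 + 32 + 16 = 56711888/315.
  ∫_0^4 u'(x)^2 dx = ∫_0^4 (64*x^6 + 48*x^5 + 105*x^4 + 20*x^3 + 30*x^2 - 12*x + 1) dx. Term by term:
    ∫_0^4 64*x^6 dx = 1048576/7;  ∫_0^4 48*x^5 dx = 32768;  ∫_0^4 105*x^4 dx = 21504;
    ∫_0^4 20*x^3 dx = 1280;  ∫_0^4 30*x^2 dx = 640;  ∫_0^4 -12*x dx = -96;
    ∫_0^4 1 dx = 4.
  Sum: 1048576/7 + 32768 + 21504 + 1280 + 640 − 96 + 4 = 1441276/7.
Adding: ||u||_{H^1}^2 = 56711888/315 + 1441276/7 = 17367044/45.


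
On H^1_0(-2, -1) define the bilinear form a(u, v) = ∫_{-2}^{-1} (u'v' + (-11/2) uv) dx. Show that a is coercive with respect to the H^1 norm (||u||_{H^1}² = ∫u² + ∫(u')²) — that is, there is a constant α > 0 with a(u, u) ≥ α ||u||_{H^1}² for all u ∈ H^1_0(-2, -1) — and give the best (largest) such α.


α = (-11/2 + π^2)/(1 + π^2)

Coercivity of a(·,·) on H^1_0(-2, -1) means a(u, u) ≥ α ||u||_{H^1}² for every u ∈ H^1_0.
The interval has length L = 1, and Poincaré/coercivity depend only on L. Here a(u, u) = ∫(u')² + (-11/2)·∫u².
Here c = -11/2 < 0 with |c| < (π/L)² = π^2, so coercivity still holds. The condition a(u,u) ≥ α||u||_{H^1}² reads (1−α)∫(u')² ≥ (α−c)∫u². Any admissible α is ≤ 1 (rapidly oscillating u have ∫u²/∫(u')² → 0), and α = 1 would force 0 ≥ (1−c)∫u², impossible since c < 1; so 1−α > 0. By the sharp Poincaré inequality on H^1_0 of an interval of length L, ∫(u')² ≥ (π/L)²∫u² with equality for the first sine mode sin(π(x−x₀)/L) (x₀ the left endpoint), so the inequality holds for all u iff (1−α)(π/L)² ≥ α − c, i.e. α ≤ ((π/L)² + c)/((π/L)² + 1) = (1 + c(L/π)²)/(1 + (L/π)²). (Direct route, valid since c ≤ 0: Poincaré gives c∫u² ≥ c(L/π)²∫(u')², so a(u,u) ≥ (1 + c(L/π)²)∫(u')², while ||u||_{H^1}² ≤ (1 + (L/π)²)∫(u')²; dividing yields the same α.) With (π/L)² = π^2 and c = -11/2, the largest admissible constant is α = ((π/L)² + c)/((π/L)² + 1).
Simplifying, α = (-11/2 + π^2)/(1 + π^2).


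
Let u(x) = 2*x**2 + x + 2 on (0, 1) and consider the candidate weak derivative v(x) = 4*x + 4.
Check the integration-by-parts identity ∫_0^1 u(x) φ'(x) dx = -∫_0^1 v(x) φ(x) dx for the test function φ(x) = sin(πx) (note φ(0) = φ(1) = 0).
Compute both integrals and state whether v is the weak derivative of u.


LHS = -6/π, RHS = -12/π. No, v is not the weak derivative of u.

u(x) = 2*x**2 + x + 2, classical derivative u'(x) = 4*x + 1.
φ(x) = sin(πx), so φ'(x) = π*cos(π*x).
Note φ(0) = φ(1) = 0, so the boundary term u·φ vanishes.
LHS = ∫_0^1 u(x) φ'(x) dx = ∫_0^1 (2*π*x^2*cos(π*x) + π*x*cos(π*x) + 2*π*cos(π*x)) dx. Term by term:
  ∫_0^1 2*π*cos(π*x) dx = 0;  ∫_0^1 π*x*cos(π*x) dx = -2/π;  ∫_0^1 2*π*x^2*cos(π*x) dx = -4/π.
Sum: 0 − 2/π − 4/π = -6/π.
So LHS = -6/π.
∫_0^1 v(x) φ(x) dx = ∫_0^1 (4*x*sin(π*x) + 4*sin(π*x)) dx. Term by term:
  ∫_0^1 4*sin(π*x) dx = 8/π;  ∫_0^1 4*x*sin(π*x) dx = 4/π.
Sum: 8/π + 4/π = 12/π.
So RHS = -∫_0^1 v(x) φ(x) dx = -12/π.
LHS − RHS = 6/π ≠ 0, so the identity fails.
(For a valid weak derivative the identity must hold for EVERY test function, in particular this one. The failure shows v is NOT the weak derivative of u.)
Correct weak derivative would be u'(x) = 4*x + 1.


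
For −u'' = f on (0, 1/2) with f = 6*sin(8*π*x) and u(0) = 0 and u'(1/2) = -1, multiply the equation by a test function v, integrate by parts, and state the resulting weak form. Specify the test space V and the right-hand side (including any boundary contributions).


V = {v ∈ H^1(0, 1/2) : v(0) = 0} (test functions vanish at x = 0 where u is specified); weak form: ∫_0^1/2 u'v' dx = ∫_0^1/2 (6*sin(8*π*x)) v dx − v(1/2) for all v ∈ V.

Multiply both sides by a test function v and integrate from 0 to 1/2:
  ∫_0^1/2 −u''(x) v(x) dx = ∫_0^1/2 f(x) v(x) dx.
Integrate the LHS by parts once:
  ∫_0^1/2 −u'' v dx = −[u'(x) v(x)]_0^1/2 + ∫_0^1/2 u'(x) v'(x) dx.
Thus ∫_0^1/2 u'(x) v'(x) dx = ∫_0^1/2 f(x) v(x) dx + [u'(x) v(x)]_0^1/2.
Choose V so that boundary terms are either known or forced to vanish.
Mixed BC: u(0) = 0 (Dirichlet) and u'(1/2) = -1 (Neumann). Define V = {v ∈ H^1(0, 1/2) : v(0) = 0}. Then [u' v]_0^1/2 = u'(1/2)·v(1/2) − u'(0)·0 = − v(1/2).
Weak formulation: find u (satisfying any essential BC) such that ∫_0^1/2 u'(x) v'(x) dx = ∫_0^1/2 f v dx − v(1/2) for all v ∈ V (Dirichlet at 0 absorbed into V; Neumann datum at x = 1/2 contributes the boundary term).
Substituting f(x) = 6*sin(8*π*x), the right-hand side is ∫_0^1/2 (6*sin(8*π*x)) v dx − v(1/2).


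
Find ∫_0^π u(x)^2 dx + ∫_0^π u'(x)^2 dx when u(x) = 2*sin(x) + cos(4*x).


||u||_{H^1(0,π)}^2 = -136/15 + 25*π/2

u'(x) = -4*sin(4*x) + 2*cos(x).
Expand u² and (u')² and integrate term by term on (0, π), using: for integers n ≥ 1, ∫_0^π sin²(nx) dx = ∫_0^π cos²(nx) dx = π/2; for n ≠ n', ∫_0^π sin(nx)sin(n'x) dx = ∫_0^π cos(nx)cos(n'x) dx = 0; and by product-to-sum, ∫_0^π sin(nx)cos(n'x) dx = ½∫_0^π [sin((n+n')x) + sin((n−n')x)] dx, which is 0 when n+n' is even and 2n/(n²−n'²) when n+n' is odd (it need not vanish on (0, π)).
  u² squared terms: (2)²·∫sin(x)² dx = 4·π/2 = 2*π;  (1)²·∫cos(4x)² dx = 1·π/2 = π/2.
  u² cross terms: 2·(2)·(1)·∫sin(x)·cos(4x) dx = 4·(-2/15) = -8/15.
  So ∫_0^π u² dx = 2*π + π/2 − 8/15 = -8/15 + 5*π/2.
  (u')² squared terms: (-4)²·∫sin(4x)² dx = 16·π/2 = 8*π;  (2)²·∫cos(x)² dx = 4·π/2 = 2*π.
  (u')² cross terms: 2·(-4)·(2)·∫sin(4x)·cos(x) dx = -16·(8/15) = -128/15.
  So ∫_0^π (u')² dx = 8*π + 2*π − 128/15 = -128/15 + 10*π.
||u||_{H^1}^2 = (-8/15 + 5*π/2) + (-128/15 + 10*π) = -136/15 + 25*π/2.


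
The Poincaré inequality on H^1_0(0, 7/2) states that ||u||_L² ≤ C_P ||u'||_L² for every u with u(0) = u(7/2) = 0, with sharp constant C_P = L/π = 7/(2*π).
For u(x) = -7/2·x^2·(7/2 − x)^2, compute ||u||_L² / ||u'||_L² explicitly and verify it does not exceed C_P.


||u||_L² / ||u'||_L² = 7*sqrt(3)/12 < C_P = 7/(2*π).

u(x) = -7/2·x^2·(7/2 − x)^2, so u'(x) = 7*x*(-8*x^2 + 42*x - 49)/4.
u(x) = -7/2·x^2·(7/2 − x)^2 vanishes at x = 0 and x = 7/2, so u ∈ H^1_0(0, 7/2). Differentiate via the product rule and integrate the resulting polynomials term by term.
  ∫_0^7/2 u² dx = ∫_0^7/2 (49*x^8/4 - 343*x^7/2 + 7203*x^6/8 - 16807*x^5/8 + 117649*x^4/64) dx. Term by term:
    ∫_0^7/2 49*x^8/4 dx = 1977326743/18432;  ∫_0^7/2 -343*x^7/2 dx = -1977326743/4096;  ∫_0^7/2 7203*x^6/8 dx = 847425747/1024;
    ∫_0^7/2 -16807*x^5/8 dx = -1977326743/3072;  ∫_0^7/2 117649*x^4/64 dx = 1977326743/10240.
  Sum: 1977326743/18432 − 1977326743/4096 + 847425747/1024 − 1977326743/3072 + 1977326743/10240 = 282475249/184320.
  ∫_0^7/2 (u')² dx = ∫_0^7/2 (196*x^6 - 2058*x^5 + 31213*x^4/4 - 50421*x^3/4 + 117649*x^2/16) dx. Term by term:
    ∫_0^7/2 196*x^6 dx = 5764801/32;  ∫_0^7/2 -2058*x^5 dx = -40353607/64;  ∫_0^7/2 31213*x^4/4 dx = 524596891/640;
    ∫_0^7/2 -50421*x^3/4 dx = -121060821/256;  ∫_0^7/2 117649*x^2/16 dx = 40353607/384.
  Sum: 5764801/32 − 40353607/64 + 524596891/640 − 121060821/256 + 40353607/384 = 5764801/3840.
∫_0^7/2 u² dx = 282475249/184320, so ||u||_L² = 16807*sqrt(5)/960.
∫_0^7/2 (u')² dx = 5764801/3840, so ||u'||_L² = 2401*sqrt(15)/240.
Ratio ||u||_L² / ||u'||_L² = 7*sqrt(3)/12.
Sharp Poincaré constant on H^1_0(0, 7/2) is C_P = L/π = 7/(2*π), achieved by sin(2*π/7·x).
A polynomial bump cannot attain the sharp Poincaré constant (only the first sine eigenfunction does), so the ratio is strictly less than C_P, consistent with ||u||_L² ≤ C_P ||u'||_L².


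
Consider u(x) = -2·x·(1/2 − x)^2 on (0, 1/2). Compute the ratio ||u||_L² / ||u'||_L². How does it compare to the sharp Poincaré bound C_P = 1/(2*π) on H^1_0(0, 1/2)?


||u||_L² / ||u'||_L² = sqrt(14)/28 < C_P = 1/(2*π).

u(x) = -2·x·(1/2 − x)^2, so u'(x) = (1 - 6*x)*(x - 1/2).
u(x) = -2·x·(1/2 − x)^2 vanishes at x = 0 and x = 1/2, so u ∈ H^1_0(0, 1/2). Differentiate via the product rule and integrate the resulting polynomials term by term.
  ∫_0^1/2 u² dx = ∫_0^1/2 (4*x^6 - 8*x^5 + 6*x^4 - 2*x^3 + x^2/4) dx. Term by term:
    ∫_0^1/2 4*x^6 dx = 1/224;  ∫_0^1/2 -8*x^5 dx = -1/48;  ∫_0^1/2 6*x^4 dx = 3/80;
    ∫_0^1/2 -2*x^3 dx = -1/32;  ∫_0^1/2 x^2/4 dx = 1/96.
  Sum: 1/224 − 1/48 + 3/80 − 1/32 + 1/96 = 1/3360.
  ∫_0^1/2 (u')² dx = ∫_0^1/2 (36*x^4 - 48*x^3 + 22*x^2 - 4*x + 1/4) dx. Term by term:
    ∫_0^1/2 36*x^4 dx = 9/40;  ∫_0^1/2 -48*x^3 dx = -3/4;  ∫_0^1/2 22*x^2 dx = 11/12;
    ∫_0^1/2 -4*x dx = -1/2;  ∫_0^1/2 1/4 dx = 1/8.
  Sum: 9/40 − 3/4 + 11/12 − 1/2 + 1/8 = 1/60.
∫_0^1/2 u² dx = 1/3360, so ||u||_L² = sqrt(210)/840.
∫_0^1/2 (u')² dx = 1/60, so ||u'||_L² = sqrt(15)/30.
Ratio ||u||_L² / ||u'||_L² = sqrt(14)/28.
Sharp Poincaré constant on H^1_0(0, 1/2) is C_P = L/π = 1/(2*π), achieved by sin(2*π·x).
A polynomial bump cannot attain the sharp Poincaré constant (only the first sine eigenfunction does), so the ratio is strictly less than C_P, consistent with ||u||_L² ≤ C_P ||u'||_L².


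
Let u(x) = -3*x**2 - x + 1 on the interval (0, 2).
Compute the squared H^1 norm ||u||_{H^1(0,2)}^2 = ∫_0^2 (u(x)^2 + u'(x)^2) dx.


||u||_{H^1}^2 = 2824/15

The H^1 norm (squared) on an interval (0, L) is
  ||u||_{H^1}^2 = ∫_0^L u(x)^2 dx + ∫_0^L u'(x)^2 dx.
Compute u'(x) = -6*x - 1.
Then u(x)^2 = 9*x**4 + 6*x**3 - 5*x**2 - 2*x + 1 and u'(x)^2 = 36*x**2 + 12*x + 1.
Integrate each monomial from 0 to 2 using ∫_0^2 c·x^n dx = c·2^(n+1)/(n+1):
  ∫_0^2 u(x)^2 dx = ∫_0^2 (9*x^4 + 6*x^3 - 5*x^2 - 2*x + 1) dx. Term by term:
    ∫_0^2 9*x^4 dx = 288/5;  ∫_0^2 6*x^3 dx = 24;  ∫_0^2 -5*x^2 dx = -40/3;
    ∫_0^2 -2*x dx = -4;  ∫_0^2 1 dx = 2.
  Sum: 288/5 + 24 − 40/3 − 4 + 2 = 994/15.
  ∫_0^2 u'(x)^2 dx = ∫_0^2 (36*x^2 + 12*x + 1) dx. Term by term:
    ∫_0^2 36*x^2 dx = 96;  ∫_0^2 12*x dx = 24;  ∫_0^2 1 dx = 2.
  Sum: 96 + 24 + 2 = 122.
Adding: ||u||_{H^1}^2 = 994/15 + 122 = 2824/15.


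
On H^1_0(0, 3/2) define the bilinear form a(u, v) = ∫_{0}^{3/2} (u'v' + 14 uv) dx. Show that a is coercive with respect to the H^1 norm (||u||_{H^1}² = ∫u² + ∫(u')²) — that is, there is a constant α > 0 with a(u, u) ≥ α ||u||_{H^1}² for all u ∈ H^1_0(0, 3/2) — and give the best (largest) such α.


α = 1

Coercivity of a(·,·) on H^1_0(0, 3/2) means a(u, u) ≥ α ||u||_{H^1}² for every u ∈ H^1_0.
The interval has length L = 3/2, and Poincaré/coercivity depend only on L. Here a(u, u) = ∫(u')² + (14)·∫u².
Here c = 14 ≥ 1, so a(u,u) = ∫(u')² + c∫u² ≥ ∫(u')² + ∫u² = ||u||_{H^1}², i.e. α = 1 works. No larger α is possible: a(u,u) ≥ α||u||_{H^1}² means (1−α)∫(u')² ≥ (α−c)∫u², and for the modes u_n = sin(nπ(x−x₀)/L) (x₀ the left endpoint) one has ∫u_n²/∫(u_n')² = (L/(nπ))² → 0, so a(u_n,u_n)/||u_n||_{H^1}² → 1. Hence the optimal constant is α = 1.
Therefore α = 1.


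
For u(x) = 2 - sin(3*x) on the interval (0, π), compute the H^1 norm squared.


||u||_{H^1(0,π)}^2 = -8/3 + 9*π

u'(x) = -3*cos(3*x).
Expand u² and (u')² and integrate term by term on (0, π), using: for integers n ≥ 1, ∫_0^π sin²(nx) dx = ∫_0^π cos²(nx) dx = π/2; for n ≠ n', ∫_0^π sin(nx)sin(n'x) dx = ∫_0^π cos(nx)cos(n'x) dx = 0; and by product-to-sum, ∫_0^π sin(nx)cos(n'x) dx = ½∫_0^π [sin((n+n')x) + sin((n−n')x)] dx, which is 0 when n+n' is even and 2n/(n²−n'²) when n+n' is odd (it need not vanish on (0, π)). For the constant mode: ∫_0^π 1 dx = π, ∫_0^π cos(nx) dx = 0, ∫_0^π sin(nx) dx = (1−(−1)^n)/n.
  u² squared terms: (2)²·∫1 dx = 4·π = 4*π;  (-1)²·∫sin(3x)² dx = 1·π/2 = π/2.
  u² cross terms: 2·(2)·(-1)·∫1·sin(3x) dx = -4·(2/3) = -8/3.
  So ∫_0^π u² dx = 4*π + π/2 − 8/3 = -8/3 + 9*π/2.
  (u')² squared terms: (-3)²·∫cos(3x)² dx = 9·π/2 = 9*π/2.
  So ∫_0^π (u')² dx = 9*π/2.
||u||_{H^1}^2 = (-8/3 + 9*π/2) + (9*π/2) = -8/3 + 9*π.


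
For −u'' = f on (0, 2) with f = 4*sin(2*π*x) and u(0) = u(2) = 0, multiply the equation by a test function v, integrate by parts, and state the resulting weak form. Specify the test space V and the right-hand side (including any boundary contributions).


V = H^1_0(0, 2) (so v(0) = v(2) = 0); weak form: ∫_0^2 u'v' dx = ∫_0^2 (4*sin(2*π*x)) v dx for all v ∈ V.

Multiply both sides by a test function v and integrate from 0 to 2:
  ∫_0^2 −u''(x) v(x) dx = ∫_0^2 f(x) v(x) dx.
Integrate the LHS by parts once:
  ∫_0^2 −u'' v dx = −[u'(x) v(x)]_0^2 + ∫_0^2 u'(x) v'(x) dx.
Thus ∫_0^2 u'(x) v'(x) dx = ∫_0^2 f(x) v(x) dx + [u'(x) v(x)]_0^2.
Choose V so that boundary terms are either known or forced to vanish.
u is Dirichlet: u(0) = u(2) = 0. Let V = H^1_0(0, 2); then v(0) = v(2) = 0, and [u' v]_0^2 = 0.
Weak formulation: find u (satisfying any essential BC) such that ∫_0^2 u'(x) v'(x) dx = ∫_0^2 f v dx for all v ∈ V.
Substituting f(x) = 4*sin(2*π*x), the right-hand side is ∫_0^2 (4*sin(2*π*x)) v dx.


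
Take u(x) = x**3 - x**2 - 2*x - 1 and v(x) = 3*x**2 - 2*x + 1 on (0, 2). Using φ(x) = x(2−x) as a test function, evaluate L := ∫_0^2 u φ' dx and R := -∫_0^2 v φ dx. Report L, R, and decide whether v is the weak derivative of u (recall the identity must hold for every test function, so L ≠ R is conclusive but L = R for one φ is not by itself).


LHS = 8/15, RHS = -52/15. No, v is not the weak derivative of u.

u(x) = x**3 - x**2 - 2*x - 1, classical derivative u'(x) = 3*x**2 - 2*x - 2.
φ(x) = x(2−x), so φ'(x) = 2 - 2*x.
Note φ(0) = φ(2) = 0, so the boundary term u·φ vanishes.
LHS = ∫_0^2 u(x) φ'(x) dx = ∫_0^2 (-2*x^4 + 4*x^3 + 2*x^2 - 2*x - 2) dx. Term by term:
  ∫_0^2 -2*x^4 dx = -64/5;  ∫_0^2 4*x^3 dx = 16;  ∫_0^2 2*x^2 dx = 16/3;
  ∫_0^2 -2*x dx = -4;  ∫_0^2 -2 dx = -4.
Sum: -64/5 + 16 + 16/3 − 4 − 4 = 8/15.
So LHS = 8/15.
∫_0^2 v(x) φ(x) dx = ∫_0^2 (-3*x^4 + 8*x^3 - 5*x^2 + 2*x) dx. Term by term:
  ∫_0^2 -3*x^4 dx = -96/5;  ∫_0^2 8*x^3 dx = 32;  ∫_0^2 -5*x^2 dx = -40/3;
  ∫_0^2 2*x dx = 4.
Sum: -96/5 + 32 − 40/3 + 4 = 52/15.
So RHS = -∫_0^2 v(x) φ(x) dx = -52/15.
LHS − RHS = 4 ≠ 0, so the identity fails.
(For a valid weak derivative the identity must hold for EVERY test function, in particular this one. The failure shows v is NOT the weak derivative of u.)
Correct weak derivative would be u'(x) = 3*x**2 - 2*x - 2.


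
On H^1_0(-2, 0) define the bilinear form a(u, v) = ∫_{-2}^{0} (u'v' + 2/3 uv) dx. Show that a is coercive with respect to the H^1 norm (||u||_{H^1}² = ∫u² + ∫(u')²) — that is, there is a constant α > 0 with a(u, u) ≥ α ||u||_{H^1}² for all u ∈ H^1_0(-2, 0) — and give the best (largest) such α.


α = (8/3 + π^2)/(4 + π^2)

Coercivity of a(·,·) on H^1_0(-2, 0) means a(u, u) ≥ α ||u||_{H^1}² for every u ∈ H^1_0.
The interval has length L = 2, and Poincaré/coercivity depend only on L. Here a(u, u) = ∫(u')² + (2/3)·∫u².
Here 0 < c = 2/3 < 1. The condition a(u,u) ≥ α||u||_{H^1}² reads (1−α)∫(u')² ≥ (α−c)∫u². Any admissible α is ≤ 1 (rapidly oscillating u have ∫u²/∫(u')² → 0), and α = 1 would force 0 ≥ (1−c)∫u², impossible since c < 1; so 1−α > 0. By the sharp Poincaré inequality on H^1_0 of an interval of length L, ∫(u')² ≥ (π/L)²∫u² with equality for the first sine mode sin(π(x−x₀)/L) (x₀ the left endpoint), so the inequality holds for all u iff (1−α)(π/L)² ≥ α − c, i.e. α ≤ ((π/L)² + c)/((π/L)² + 1) = (1 + c(L/π)²)/(1 + (L/π)²). With (π/L)² = π^2/4 and c = 2/3, the largest admissible constant is α = ((π/L)² + c)/((π/L)² + 1).
Simplifying, α = (8/3 + π^2)/(4 + π^2).


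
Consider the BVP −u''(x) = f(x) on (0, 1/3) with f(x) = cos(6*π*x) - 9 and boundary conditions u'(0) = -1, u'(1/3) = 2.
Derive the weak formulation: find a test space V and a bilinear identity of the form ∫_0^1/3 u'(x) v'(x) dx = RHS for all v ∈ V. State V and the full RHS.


V = H^1(0, 1/3) (v unrestricted at boundary; u is determined up to an additive constant); weak form: ∫_0^1/3 u'v' dx = ∫_0^1/3 (cos(6*π*x) - 9) v dx + 2·v(1/3) + v(0) for all v ∈ V.

Multiply both sides by a test function v and integrate from 0 to 1/3:
  ∫_0^1/3 −u''(x) v(x) dx = ∫_0^1/3 f(x) v(x) dx.
Integrate the LHS by parts once:
  ∫_0^1/3 −u'' v dx = −[u'(x) v(x)]_0^1/3 + ∫_0^1/3 u'(x) v'(x) dx.
Thus ∫_0^1/3 u'(x) v'(x) dx = ∫_0^1/3 f(x) v(x) dx + [u'(x) v(x)]_0^1/3.
Choose V so that boundary terms are either known or forced to vanish.
u has inhomogeneous Neumann u'(0) = -1, u'(1/3) = 2. [u' v]_0^1/3 = (2)·v(1/3) − (-1)·v(0) = 2·v(1/3) + v(0). Take V = H^1(0, 1/3); boundary term becomes part of RHS.
Weak formulation: find u (satisfying any essential BC) such that ∫_0^1/3 u'(x) v'(x) dx = ∫_0^1/3 f v dx + 2·v(1/3) + v(0) for all v ∈ V (Neumann data are natural BCs: they enter the RHS as boundary terms).
Substituting f(x) = cos(6*π*x) - 9, the right-hand side is ∫_0^1/3 (cos(6*π*x) - 9) v dx + 2·v(1/3) + v(0).
Compatibility check (pure Neumann): taking v ≡ 1 ∈ V gives 0 = ∫_0^1/3 f dx + (2) − (-1), i.e. ∫_0^1/3 f dx must equal u'(0) − u'(1/3) = -3. Indeed ∫_0^1/3 (cos(6*π*x) - 9) dx = -3, so the data are compatible. The solution is then unique only up to an additive constant (fix it e.g. by requiring ∫_0^1/3 u dx = 0).


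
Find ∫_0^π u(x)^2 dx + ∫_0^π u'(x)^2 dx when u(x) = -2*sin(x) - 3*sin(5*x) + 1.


||u||_{H^1(0,π)}^2 = -52/5 + 122*π

u'(x) = -2*cos(x) - 15*cos(5*x).
Expand u² and (u')² and integrate term by term on (0, π), using: for integers n ≥ 1, ∫_0^π sin²(nx) dx = ∫_0^π cos²(nx) dx = π/2; for n ≠ n', ∫_0^π sin(nx)sin(n'x) dx = ∫_0^π cos(nx)cos(n'x) dx = 0; and by product-to-sum, ∫_0^π sin(nx)cos(n'x) dx = ½∫_0^π [sin((n+n')x) + sin((n−n')x)] dx, which is 0 when n+n' is even and 2n/(n²−n'²) when n+n' is odd (it need not vanish on (0, π)). For the constant mode: ∫_0^π 1 dx = π, ∫_0^π cos(nx) dx = 0, ∫_0^π sin(nx) dx = (1−(−1)^n)/n.
  u² squared terms: (1)²·∫1 dx = 1·π = π;  (-3)²·∫sin(5x)² dx = 9·π/2 = 9*π/2;  (-2)²·∫sin(x)² dx = 4·π/2 = 2*π.
  u² cross terms: 2·(1)·(-3)·∫1·sin(5x) dx = -6·(2/5) = -12/5;  2·(1)·(-2)·∫1·sin(x) dx = -4·(2) = -8;  2·(-3)·(-2)·∫sin(5x)·sin(x) dx = 12·(0) = 0.
  So ∫_0^π u² dx = π + 9*π/2 + 2*π − 12/5 − 8 + 0 = -52/5 + 15*π/2.
  (u')² squared terms: (-15)²·∫cos(5x)² dx = 225·π/2 = 225*π/2;  (-2)²·∫cos(x)² dx = 4·π/2 = 2*π.
  (u')² cross terms: 2·(-15)·(-2)·∫cos(5x)·cos(x) dx = 60·(0) = 0.
  So ∫_0^π (u')² dx = 225*π/2 + 2*π + 0 = 229*π/2.
||u||_{H^1}^2 = (-52/5 + 15*π/2) + (229*π/2) = -52/5 + 122*π.


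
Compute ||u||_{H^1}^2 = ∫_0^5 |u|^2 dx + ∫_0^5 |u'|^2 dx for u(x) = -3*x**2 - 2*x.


||u||_{H^1}^2 = 28460/3

The H^1 norm (squared) on an interval (0, L) is
  ||u||_{H^1}^2 = ∫_0^L u(x)^2 dx + ∫_0^L u'(x)^2 dx.
Compute u'(x) = -6*x - 2.
Then u(x)^2 = 9*x**4 + 12*x**3 + 4*x**2 and u'(x)^2 = 36*x**2 + 24*x + 4.
Integrate each monomial from 0 to 5 using ∫_0^5 c·x^n dx = c·5^(n+1)/(n+1):
  ∫_0^5 u(x)^2 dx = ∫_0^5 (9*x^4 + 12*x^3 + 4*x^2) dx. Term by term:
    ∫_0^5 9*x^4 dx = 5625;  ∫_0^5 12*x^3 dx = 1875;  ∫_0^5 4*x^2 dx = 500/3.
  Sum: 5625 + 1875 + 500/3 = 23000/3.
  ∫_0^5 u'(x)^2 dx = ∫_0^5 (36*x^2 + 24*x + 4) dx. Term by term:
    ∫_0^5 36*x^2 dx = 1500;  ∫_0^5 24*x dx = 300;  ∫_0^5 4 dx = 20.
  Sum: 1500 + 300 + 20 = 1820.
Adding: ||u||_{H^1}^2 = 23000/3 + 1820 = 28460/3.


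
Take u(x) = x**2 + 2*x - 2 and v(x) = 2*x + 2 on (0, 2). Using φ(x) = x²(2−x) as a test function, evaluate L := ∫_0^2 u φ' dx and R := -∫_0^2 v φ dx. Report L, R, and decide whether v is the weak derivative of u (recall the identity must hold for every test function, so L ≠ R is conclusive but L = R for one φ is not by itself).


LHS = -88/15, RHS = -88/15. Yes, v = u' weakly.

u(x) = x**2 + 2*x - 2, classical derivative u'(x) = 2*x + 2.
φ(x) = x²(2−x), so φ'(x) = x*(4 - 3*x).
Note φ(0) = φ(2) = 0, so the boundary term u·φ vanishes.
LHS = ∫_0^2 u(x) φ'(x) dx = ∫_0^2 (-3*x^4 - 2*x^3 + 14*x^2 - 8*x) dx. Term by term:
  ∫_0^2 -3*x^4 dx = -96/5;  ∫_0^2 -2*x^3 dx = -8;  ∫_0^2 14*x^2 dx = 112/3;
  ∫_0^2 -8*x dx = -16.
Sum: -96/5 − 8 + 112/3 − 16 = -88/15.
So LHS = -88/15.
∫_0^2 v(x) φ(x) dx = ∫_0^2 (-2*x^4 + 2*x^3 + 4*x^2) dx. Term by term:
  ∫_0^2 -2*x^4 dx = -64/5;  ∫_0^2 2*x^3 dx = 8;  ∫_0^2 4*x^2 dx = 32/3.
Sum: -64/5 + 8 + 32/3 = 88/15.
So RHS = -∫_0^2 v(x) φ(x) dx = -88/15.
LHS = RHS, so the identity holds for this test φ.
Moreover u is smooth here and v(x) = u'(x) = 2*x + 2 pointwise, so the identity holds for every test function. Hence v is the weak derivative of u.


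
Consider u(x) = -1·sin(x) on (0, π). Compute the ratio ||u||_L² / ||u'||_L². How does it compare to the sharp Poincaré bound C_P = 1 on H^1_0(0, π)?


||u||_L² / ||u'||_L² = 1 = C_P.

u(x) = -1·sin(x), so u'(x) = -cos(x).
Writing u(x) = A·sin(kπx/L) with A = -1 and k = 1, use ∫_0^L sin²(kπx/L) dx = L/2 and ∫_0^L cos²(kπx/L) dx = L/2.
u² = 1·sin²(x) and (u')² = 1·cos²(x), and each of sin², cos² integrates to L/2 = π/2 over (0, π).
∫_0^π u² dx = π/2, so ||u||_L² = sqrt(2)*sqrt(π)/2.
∫_0^π (u')² dx = π/2, so ||u'||_L² = sqrt(2)*sqrt(π)/2.
Ratio ||u||_L² / ||u'||_L² = 1.
Sharp Poincaré constant on H^1_0(0, π) is C_P = L/π = 1, achieved by sin(x).
This is the k = 1 eigenfunction (up to amplitude), so the ratio equals the sharp Poincaré constant exactly.


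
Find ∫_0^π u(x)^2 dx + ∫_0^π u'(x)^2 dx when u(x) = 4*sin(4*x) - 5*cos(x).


||u||_{H^1(0,π)}^2 = -128/3 + 161*π

u'(x) = 5*sin(x) + 16*cos(4*x).
Expand u² and (u')² and integrate term by term on (0, π), using: for integers n ≥ 1, ∫_0^π sin²(nx) dx = ∫_0^π cos²(nx) dx = π/2; for n ≠ n', ∫_0^π sin(nx)sin(n'x) dx = ∫_0^π cos(nx)cos(n'x) dx = 0; and by product-to-sum, ∫_0^π sin(nx)cos(n'x) dx = ½∫_0^π [sin((n+n')x) + sin((n−n')x)] dx, which is 0 when n+n' is even and 2n/(n²−n'²) when n+n' is odd (it need not vanish on (0, π)).
  u² squared terms: (-5)²·∫cos(x)² dx = 25·π/2 = 25*π/2;  (4)²·∫sin(4x)² dx = 16·π/2 = 8*π.
  u² cross terms: 2·(-5)·(4)·∫cos(x)·sin(4x) dx = -40·(8/15) = -64/3.
  So ∫_0^π u² dx = 25*π/2 + 8*π − 64/3 = -64/3 + 41*π/2.
  (u')² squared terms: (5)²·∫sin(x)² dx = 25·π/2 = 25*π/2;  (16)²·∫cos(4x)² dx = 256·π/2 = 128*π.
  (u')² cross terms: 2·(5)·(16)·∫sin(x)·cos(4x) dx = 160·(-2/15) = -64/3.
  So ∫_0^π (u')² dx = 25*π/2 + 128*π − 64/3 = -64/3 + 281*π/2.
||u||_{H^1}^2 = (-64/3 + 41*π/2) + (-64/3 + 281*π/2) = -128/3 + 161*π.


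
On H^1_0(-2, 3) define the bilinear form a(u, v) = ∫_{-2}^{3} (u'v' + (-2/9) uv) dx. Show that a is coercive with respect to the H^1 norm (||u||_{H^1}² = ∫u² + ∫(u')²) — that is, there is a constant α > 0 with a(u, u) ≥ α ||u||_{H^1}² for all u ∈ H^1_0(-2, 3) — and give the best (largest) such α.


α = (-50/9 + π^2)/(π^2 + 25)

Coercivity of a(·,·) on H^1_0(-2, 3) means a(u, u) ≥ α ||u||_{H^1}² for every u ∈ H^1_0.
The interval has length L = 5, and Poincaré/coercivity depend only on L. Here a(u, u) = ∫(u')² + (-2/9)·∫u².
Here c = -2/9 < 0 with |c| < (π/L)² = π^2/25, so coercivity still holds. The condition a(u,u) ≥ α||u||_{H^1}² reads (1−α)∫(u')² ≥ (α−c)∫u². Any admissible α is ≤ 1 (rapidly oscillating u have ∫u²/∫(u')² → 0), and α = 1 would force 0 ≥ (1−c)∫u², impossible since c < 1; so 1−α > 0. By the sharp Poincaré inequality on H^1_0 of an interval of length L, ∫(u')² ≥ (π/L)²∫u² with equality for the first sine mode sin(π(x−x₀)/L) (x₀ the left endpoint), so the inequality holds for all u iff (1−α)(π/L)² ≥ α − c, i.e. α ≤ ((π/L)² + c)/((π/L)² + 1) = (1 + c(L/π)²)/(1 + (L/π)²). (Direct route, valid since c ≤ 0: Poincaré gives c∫u² ≥ c(L/π)²∫(u')², so a(u,u) ≥ (1 + c(L/π)²)∫(u')², while ||u||_{H^1}² ≤ (1 + (L/π)²)∫(u')²; dividing yields the same α.) With (π/L)² = π^2/25 and c = -2/9, the largest admissible constant is α = ((π/L)² + c)/((π/L)² + 1).
Simplifying, α = (-50/9 + π^2)/(π^2 + 25).


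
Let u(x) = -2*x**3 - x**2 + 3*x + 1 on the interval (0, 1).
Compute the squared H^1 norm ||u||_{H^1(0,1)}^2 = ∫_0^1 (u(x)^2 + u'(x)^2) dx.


||u||_{H^1}^2 = 353/42

The H^1 norm (squared) on an interval (0, L) is
  ||u||_{H^1}^2 = ∫_0^L u(x)^2 dx + ∫_0^L u'(x)^2 dx.
Compute u'(x) = -6*x**2 - 2*x + 3.
Then u(x)^2 = 4*x**6 + 4*x**5 - 11*x**4 - 10*x**3 + 7*x**2 + 6*x + 1 and u'(x)^2 = 36*x**4 + 24*x**3 - 32*x**2 - 12*x + 9.
Integrate each monomial from 0 to 1 using ∫_0^1 c·x^n dx = c·1^(n+1)/(n+1):
  ∫_0^1 u(x)^2 dx = ∫_0^1 (4*x^6 + 4*x^5 - 11*x^4 - 10*x^3 + 7*x^2 + 6*x + 1) dx. Term by term:
    ∫_0^1 4*x^6 dx = 4/7;  ∫_0^1 4*x^5 dx = 2/3;  ∫_0^1 -11*x^4 dx = -11/5;
    ∫_0^1 -10*x^3 dx = -5/2;  ∫_0^1 7*x^2 dx = 7/3;  ∫_0^1 6*x dx = 3;
    ∫_0^1 1 dx = 1.
  Sum: 4/7 + 2/3 − 11/5 − 5/2 + 7/3 + 3 + 1 = 201/70.
  ∫_0^1 u'(x)^2 dx = ∫_0^1 (36*x^4 + 24*x^3 - 32*x^2 - 12*x + 9) dx. Term by term:
    ∫_0^1 36*x^4 dx = 36/5;  ∫_0^1 24*x^3 dx = 6;  ∫_0^1 -32*x^2 dx = -32/3;
    ∫_0^1 -12*x dx = -6;  ∫_0^1 9 dx = 9.
  Sum: 36/5 + 6 − 32/3 − 6 + 9 = 83/15.
Adding: ||u||_{H^1}^2 = 201/70 + 83/15 = 353/42.


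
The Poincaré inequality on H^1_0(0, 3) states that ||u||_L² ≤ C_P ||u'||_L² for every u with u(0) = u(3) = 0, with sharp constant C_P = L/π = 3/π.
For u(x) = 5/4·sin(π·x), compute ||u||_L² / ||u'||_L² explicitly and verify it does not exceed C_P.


||u||_L² / ||u'||_L² = 1/π < C_P = 3/π.

u(x) = 5/4·sin(π·x), so u'(x) = 5*π*cos(π*x)/4.
Writing u(x) = A·sin(kπx/L) with A = 5/4 and k = 3, use ∫_0^L sin²(kπx/L) dx = L/2 and ∫_0^L cos²(kπx/L) dx = L/2.
u² = 25/16·sin²(π·x) and (u')² = 25*π^2/16·cos²(π·x), and each of sin², cos² integrates to L/2 = 3/2 over (0, 3).
∫_0^3 u² dx = 75/32, so ||u||_L² = 5*sqrt(6)/8.
∫_0^3 (u')² dx = 75*π^2/32, so ||u'||_L² = 5*sqrt(6)*π/8.
Ratio ||u||_L² / ||u'||_L² = 1/π.
Sharp Poincaré constant on H^1_0(0, 3) is C_P = L/π = 3/π, achieved by sin(π/3·x).
This is the k = 3 harmonic; the ratio L/(kπ) is strictly less than C_P = L/π, consistent with the sharp inequality ||u||_L² ≤ C_P ||u'||_L².


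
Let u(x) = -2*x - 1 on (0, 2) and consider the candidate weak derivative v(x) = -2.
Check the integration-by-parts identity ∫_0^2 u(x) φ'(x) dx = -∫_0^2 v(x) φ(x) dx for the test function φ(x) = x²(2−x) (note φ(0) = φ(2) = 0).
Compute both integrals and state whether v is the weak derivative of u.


LHS = 8/3, RHS = 8/3. Yes, v = u' weakly.

u(x) = -2*x - 1, classical derivative u'(x) = -2.
φ(x) = x²(2−x), so φ'(x) = x*(4 - 3*x).
Note φ(0) = φ(2) = 0, so the boundary term u·φ vanishes.
LHS = ∫_0^2 u(x) φ'(x) dx = ∫_0^2 (6*x^3 - 5*x^2 - 4*x) dx. Term by term:
  ∫_0^2 6*x^3 dx = 24;  ∫_0^2 -5*x^2 dx = -40/3;  ∫_0^2 -4*x dx = -8.
Sum: 24 − 40/3 − 8 = 8/3.
So LHS = 8/3.
∫_0^2 v(x) φ(x) dx = ∫_0^2 (2*x^3 - 4*x^2) dx. Term by term:
  ∫_0^2 2*x^3 dx = 8;  ∫_0^2 -4*x^2 dx = -32/3.
Sum: 8 − 32/3 = -8/3.
So RHS = -∫_0^2 v(x) φ(x) dx = 8/3.
LHS = RHS, so the identity holds for this test φ.
Moreover u is smooth here and v(x) = u'(x) = -2 pointwise, so the identity holds for every test function. Hence v is the weak derivative of u.


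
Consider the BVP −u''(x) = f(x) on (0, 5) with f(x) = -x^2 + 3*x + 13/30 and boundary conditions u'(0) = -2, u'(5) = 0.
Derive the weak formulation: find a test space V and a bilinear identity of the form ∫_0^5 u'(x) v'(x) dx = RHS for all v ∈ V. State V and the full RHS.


V = H^1(0, 5) (v unrestricted at boundary; u is determined up to an additive constant); weak form: ∫_0^5 u'v' dx = ∫_0^5 (-x^2 + 3*x + 13/30) v dx + 2·v(0) for all v ∈ V.

Multiply both sides by a test function v and integrate from 0 to 5:
  ∫_0^5 −u''(x) v(x) dx = ∫_0^5 f(x) v(x) dx.
Integrate the LHS by parts once:
  ∫_0^5 −u'' v dx = −[u'(x) v(x)]_0^5 + ∫_0^5 u'(x) v'(x) dx.
Thus ∫_0^5 u'(x) v'(x) dx = ∫_0^5 f(x) v(x) dx + [u'(x) v(x)]_0^5.
Choose V so that boundary terms are either known or forced to vanish.
u has inhomogeneous Neumann u'(0) = -2, u'(5) = 0. [u' v]_0^5 = (0)·v(5) − (-2)·v(0) = 2·v(0). Take V = H^1(0, 5); boundary term becomes part of RHS.
Weak formulation: find u (satisfying any essential BC) such that ∫_0^5 u'(x) v'(x) dx = ∫_0^5 f v dx + 2·v(0) for all v ∈ V (Neumann data are natural BCs: they enter the RHS as boundary terms).
Substituting f(x) = -x^2 + 3*x + 13/30, the right-hand side is ∫_0^5 (-x^2 + 3*x + 13/30) v dx + 2·v(0).
Compatibility check (pure Neumann): taking v ≡ 1 ∈ V gives 0 = ∫_0^5 f dx + (0) − (-2), i.e. ∫_0^5 f dx must equal u'(0) − u'(5) = -2. Indeed ∫_0^5 (-x^2 + 3*x + 13/30) dx = -2, so the data are compatible. The solution is then unique only up to an additive constant (fix it e.g. by requiring ∫_0^5 u dx = 0).


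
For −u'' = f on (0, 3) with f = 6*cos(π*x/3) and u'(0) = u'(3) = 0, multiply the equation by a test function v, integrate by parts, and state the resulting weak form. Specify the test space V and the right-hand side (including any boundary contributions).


V = H^1(0, 3) (no boundary constraint on v; u is determined up to an additive constant); weak form: ∫_0^3 u'v' dx = ∫_0^3 (6*cos(π*x/3)) v dx for all v ∈ V.

Multiply both sides by a test function v and integrate from 0 to 3:
  ∫_0^3 −u''(x) v(x) dx = ∫_0^3 f(x) v(x) dx.
Integrate the LHS by parts once:
  ∫_0^3 −u'' v dx = −[u'(x) v(x)]_0^3 + ∫_0^3 u'(x) v'(x) dx.
Thus ∫_0^3 u'(x) v'(x) dx = ∫_0^3 f(x) v(x) dx + [u'(x) v(x)]_0^3.
Choose V so that boundary terms are either known or forced to vanish.
u has homogeneous Neumann: u'(0) = u'(3) = 0. So [u' v]_0^3 = 0·v(3) − 0·v(0) = 0 for any v; take V = H^1(0, 3).
Weak formulation: find u (satisfying any essential BC) such that ∫_0^3 u'(x) v'(x) dx = ∫_0^3 f v dx for all v ∈ V (homogeneous Neumann, so boundary terms vanish).
Substituting f(x) = 6*cos(π*x/3), the right-hand side is ∫_0^3 (6*cos(π*x/3)) v dx.
Compatibility check (pure Neumann): taking v ≡ 1 ∈ V gives 0 = ∫_0^3 f dx + (0) − (0), i.e. ∫_0^3 f dx must equal u'(0) − u'(3) = 0. Indeed ∫_0^3 (6*cos(π*x/3)) dx = 0, so the data are compatible. The solution is then unique only up to an additive constant (fix it e.g. by requiring ∫_0^3 u dx = 0).


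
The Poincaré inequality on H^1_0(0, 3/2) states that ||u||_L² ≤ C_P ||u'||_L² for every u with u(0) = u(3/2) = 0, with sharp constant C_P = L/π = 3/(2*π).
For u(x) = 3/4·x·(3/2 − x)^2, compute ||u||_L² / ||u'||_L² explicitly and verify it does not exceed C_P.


||u||_L² / ||u'||_L² = 3*sqrt(14)/28 < C_P = 3/(2*π).

u(x) = 3/4·x·(3/2 − x)^2, so u'(x) = 9*x^2/4 - 9*x/2 + 27/16.
u(x) = 3/4·x·(3/2 − x)^2 vanishes at x = 0 and x = 3/2, so u ∈ H^1_0(0, 3/2). Differentiate via the product rule and integrate the resulting polynomials term by term.
  ∫_0^3/2 u² dx = ∫_0^3/2 (9*x^6/16 - 27*x^5/8 + 243*x^4/32 - 243*x^3/32 + 729*x^2/256) dx. Term by term:
    ∫_0^3/2 9*x^6/16 dx = 19683/14336;  ∫_0^3/2 -27*x^5/8 dx = -6561/1024;  ∫_0^3/2 243*x^4/32 dx = 59049/5120;
    ∫_0^3/2 -243*x^3/32 dx = -19683/2048;  ∫_0^3/2 729*x^2/256 dx = 6561/2048.
  Sum: 19683/14336 − 6561/1024 + 59049/5120 − 19683/2048 + 6561/2048 = 6561/71680.
  ∫_0^3/2 (u')² dx = ∫_0^3/2 (81*x^4/16 - 81*x^3/4 + 891*x^2/32 - 243*x/16 + 729/256) dx. Term by term:
    ∫_0^3/2 81*x^4/16 dx = 19683/2560;  ∫_0^3/2 -81*x^3/4 dx = -6561/256;  ∫_0^3/2 891*x^2/32 dx = 8019/256;
    ∫_0^3/2 -243*x/16 dx = -2187/128;  ∫_0^3/2 729/256 dx = 2187/512.
  Sum: 19683/2560 − 6561/256 + 8019/256 − 2187/128 + 2187/512 = 729/1280.
∫_0^3/2 u² dx = 6561/71680, so ||u||_L² = 81*sqrt(70)/2240.
∫_0^3/2 (u')² dx = 729/1280, so ||u'||_L² = 27*sqrt(5)/80.
Ratio ||u||_L² / ||u'||_L² = 3*sqrt(14)/28.
Sharp Poincaré constant on H^1_0(0, 3/2) is C_P = L/π = 3/(2*π), achieved by sin(2*π/3·x).
A polynomial bump cannot attain the sharp Poincaré constant (only the first sine eigenfunction does), so the ratio is strictly less than C_P, consistent with ||u||_L² ≤ C_P ||u'||_L².


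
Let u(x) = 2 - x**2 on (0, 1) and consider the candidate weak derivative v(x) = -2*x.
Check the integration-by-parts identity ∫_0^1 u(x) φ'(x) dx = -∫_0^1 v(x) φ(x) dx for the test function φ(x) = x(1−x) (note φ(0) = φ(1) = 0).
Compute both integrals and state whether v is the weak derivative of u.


LHS = 1/6, RHS = 1/6. Yes, v = u' weakly.

u(x) = 2 - x**2, classical derivative u'(x) = -2*x.
φ(x) = x(1−x), so φ'(x) = 1 - 2*x.
Note φ(0) = φ(1) = 0, so the boundary term u·φ vanishes.
LHS = ∫_0^1 u(x) φ'(x) dx = ∫_0^1 (2*x^3 - x^2 - 4*x + 2) dx. Term by term:
  ∫_0^1 2*x^3 dx = 1/2;  ∫_0^1 -x^2 dx = -1/3;  ∫_0^1 -4*x dx = -2;
  ∫_0^1 2 dx = 2.
Sum: 1/2 − 1/3 − 2 + 2 = 1/6.
So LHS = 1/6.
∫_0^1 v(x) φ(x) dx = ∫_0^1 (2*x^3 - 2*x^2) dx. Term by term:
  ∫_0^1 2*x^3 dx = 1/2;  ∫_0^1 -2*x^2 dx = -2/3.
Sum: 1/2 − 2/3 = -1/6.
So RHS = -∫_0^1 v(x) φ(x) dx = 1/6.
LHS = RHS, so the identity holds for this test φ.
Moreover u is smooth here and v(x) = u'(x) = -2*x pointwise, so the identity holds for every test function. Hence v is the weak derivative of u.
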